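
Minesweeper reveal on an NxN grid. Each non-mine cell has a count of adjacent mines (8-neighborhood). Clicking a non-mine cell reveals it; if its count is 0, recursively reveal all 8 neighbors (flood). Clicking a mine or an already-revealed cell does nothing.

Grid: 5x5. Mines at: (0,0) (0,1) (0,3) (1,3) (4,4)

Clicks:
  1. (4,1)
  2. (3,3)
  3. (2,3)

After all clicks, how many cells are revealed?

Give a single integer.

Answer: 15

Derivation:
Click 1 (4,1) count=0: revealed 15 new [(1,0) (1,1) (1,2) (2,0) (2,1) (2,2) (2,3) (3,0) (3,1) (3,2) (3,3) (4,0) (4,1) (4,2) (4,3)] -> total=15
Click 2 (3,3) count=1: revealed 0 new [(none)] -> total=15
Click 3 (2,3) count=1: revealed 0 new [(none)] -> total=15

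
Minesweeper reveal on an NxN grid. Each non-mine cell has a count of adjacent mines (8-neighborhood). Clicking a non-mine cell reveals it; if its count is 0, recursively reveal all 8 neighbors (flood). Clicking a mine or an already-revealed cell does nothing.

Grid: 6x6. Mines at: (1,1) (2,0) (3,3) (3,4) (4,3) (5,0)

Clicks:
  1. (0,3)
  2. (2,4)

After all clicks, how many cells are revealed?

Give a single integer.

Answer: 12

Derivation:
Click 1 (0,3) count=0: revealed 12 new [(0,2) (0,3) (0,4) (0,5) (1,2) (1,3) (1,4) (1,5) (2,2) (2,3) (2,4) (2,5)] -> total=12
Click 2 (2,4) count=2: revealed 0 new [(none)] -> total=12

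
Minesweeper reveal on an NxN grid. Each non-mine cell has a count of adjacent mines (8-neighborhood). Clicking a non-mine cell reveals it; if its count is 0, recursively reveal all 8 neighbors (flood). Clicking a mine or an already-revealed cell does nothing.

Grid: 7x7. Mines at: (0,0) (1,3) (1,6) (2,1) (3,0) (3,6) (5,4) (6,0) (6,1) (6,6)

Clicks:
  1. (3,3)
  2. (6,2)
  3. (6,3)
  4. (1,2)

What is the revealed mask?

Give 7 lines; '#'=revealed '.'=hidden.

Click 1 (3,3) count=0: revealed 17 new [(2,2) (2,3) (2,4) (2,5) (3,1) (3,2) (3,3) (3,4) (3,5) (4,1) (4,2) (4,3) (4,4) (4,5) (5,1) (5,2) (5,3)] -> total=17
Click 2 (6,2) count=1: revealed 1 new [(6,2)] -> total=18
Click 3 (6,3) count=1: revealed 1 new [(6,3)] -> total=19
Click 4 (1,2) count=2: revealed 1 new [(1,2)] -> total=20

Answer: .......
..#....
..####.
.#####.
.#####.
.###...
..##...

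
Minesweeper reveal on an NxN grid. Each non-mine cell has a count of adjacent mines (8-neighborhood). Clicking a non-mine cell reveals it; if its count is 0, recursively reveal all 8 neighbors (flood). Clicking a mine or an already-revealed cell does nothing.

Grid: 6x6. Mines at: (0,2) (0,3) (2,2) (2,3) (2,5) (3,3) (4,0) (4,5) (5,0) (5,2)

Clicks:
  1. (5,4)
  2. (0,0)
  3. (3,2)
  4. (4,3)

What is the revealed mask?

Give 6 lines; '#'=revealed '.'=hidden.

Answer: ##....
##....
##....
###...
...#..
....#.

Derivation:
Click 1 (5,4) count=1: revealed 1 new [(5,4)] -> total=1
Click 2 (0,0) count=0: revealed 8 new [(0,0) (0,1) (1,0) (1,1) (2,0) (2,1) (3,0) (3,1)] -> total=9
Click 3 (3,2) count=3: revealed 1 new [(3,2)] -> total=10
Click 4 (4,3) count=2: revealed 1 new [(4,3)] -> total=11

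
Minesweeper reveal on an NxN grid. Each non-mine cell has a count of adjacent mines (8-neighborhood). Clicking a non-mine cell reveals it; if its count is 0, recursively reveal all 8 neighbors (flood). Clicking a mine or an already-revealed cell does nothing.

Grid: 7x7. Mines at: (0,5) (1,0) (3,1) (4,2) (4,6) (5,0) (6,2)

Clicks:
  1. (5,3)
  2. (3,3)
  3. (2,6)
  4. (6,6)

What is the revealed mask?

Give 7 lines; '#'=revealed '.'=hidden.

Answer: .####..
.######
.######
..#####
...###.
...####
...####

Derivation:
Click 1 (5,3) count=2: revealed 1 new [(5,3)] -> total=1
Click 2 (3,3) count=1: revealed 1 new [(3,3)] -> total=2
Click 3 (2,6) count=0: revealed 30 new [(0,1) (0,2) (0,3) (0,4) (1,1) (1,2) (1,3) (1,4) (1,5) (1,6) (2,1) (2,2) (2,3) (2,4) (2,5) (2,6) (3,2) (3,4) (3,5) (3,6) (4,3) (4,4) (4,5) (5,4) (5,5) (5,6) (6,3) (6,4) (6,5) (6,6)] -> total=32
Click 4 (6,6) count=0: revealed 0 new [(none)] -> total=32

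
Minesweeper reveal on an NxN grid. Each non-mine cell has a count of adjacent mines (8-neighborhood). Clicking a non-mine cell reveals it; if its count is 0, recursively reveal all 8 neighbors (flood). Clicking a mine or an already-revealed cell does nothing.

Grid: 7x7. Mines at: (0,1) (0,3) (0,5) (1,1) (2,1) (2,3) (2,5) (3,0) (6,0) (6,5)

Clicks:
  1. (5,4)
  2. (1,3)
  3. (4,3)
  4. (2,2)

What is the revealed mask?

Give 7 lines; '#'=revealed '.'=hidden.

Answer: .......
...#...
..#....
.######
.######
.######
.####..

Derivation:
Click 1 (5,4) count=1: revealed 1 new [(5,4)] -> total=1
Click 2 (1,3) count=2: revealed 1 new [(1,3)] -> total=2
Click 3 (4,3) count=0: revealed 21 new [(3,1) (3,2) (3,3) (3,4) (3,5) (3,6) (4,1) (4,2) (4,3) (4,4) (4,5) (4,6) (5,1) (5,2) (5,3) (5,5) (5,6) (6,1) (6,2) (6,3) (6,4)] -> total=23
Click 4 (2,2) count=3: revealed 1 new [(2,2)] -> total=24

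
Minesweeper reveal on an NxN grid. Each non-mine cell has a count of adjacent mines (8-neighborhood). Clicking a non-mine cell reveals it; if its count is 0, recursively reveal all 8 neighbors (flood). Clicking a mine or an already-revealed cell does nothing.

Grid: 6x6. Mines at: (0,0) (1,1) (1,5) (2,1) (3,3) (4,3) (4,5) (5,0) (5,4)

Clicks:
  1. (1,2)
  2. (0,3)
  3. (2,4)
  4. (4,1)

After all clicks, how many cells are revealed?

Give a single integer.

Answer: 10

Derivation:
Click 1 (1,2) count=2: revealed 1 new [(1,2)] -> total=1
Click 2 (0,3) count=0: revealed 8 new [(0,2) (0,3) (0,4) (1,3) (1,4) (2,2) (2,3) (2,4)] -> total=9
Click 3 (2,4) count=2: revealed 0 new [(none)] -> total=9
Click 4 (4,1) count=1: revealed 1 new [(4,1)] -> total=10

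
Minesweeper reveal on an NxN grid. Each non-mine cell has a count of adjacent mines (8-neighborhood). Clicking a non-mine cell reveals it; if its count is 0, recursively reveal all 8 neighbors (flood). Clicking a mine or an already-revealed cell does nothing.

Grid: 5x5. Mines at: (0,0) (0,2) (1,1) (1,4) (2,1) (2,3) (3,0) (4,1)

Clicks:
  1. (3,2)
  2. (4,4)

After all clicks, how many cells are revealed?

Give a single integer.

Click 1 (3,2) count=3: revealed 1 new [(3,2)] -> total=1
Click 2 (4,4) count=0: revealed 5 new [(3,3) (3,4) (4,2) (4,3) (4,4)] -> total=6

Answer: 6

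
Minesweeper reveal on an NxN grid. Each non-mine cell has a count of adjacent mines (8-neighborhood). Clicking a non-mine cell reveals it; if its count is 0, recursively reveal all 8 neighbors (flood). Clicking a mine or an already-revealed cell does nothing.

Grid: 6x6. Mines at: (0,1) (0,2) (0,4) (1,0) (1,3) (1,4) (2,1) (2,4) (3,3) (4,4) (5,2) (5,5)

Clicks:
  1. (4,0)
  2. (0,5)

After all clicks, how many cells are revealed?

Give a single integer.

Answer: 7

Derivation:
Click 1 (4,0) count=0: revealed 6 new [(3,0) (3,1) (4,0) (4,1) (5,0) (5,1)] -> total=6
Click 2 (0,5) count=2: revealed 1 new [(0,5)] -> total=7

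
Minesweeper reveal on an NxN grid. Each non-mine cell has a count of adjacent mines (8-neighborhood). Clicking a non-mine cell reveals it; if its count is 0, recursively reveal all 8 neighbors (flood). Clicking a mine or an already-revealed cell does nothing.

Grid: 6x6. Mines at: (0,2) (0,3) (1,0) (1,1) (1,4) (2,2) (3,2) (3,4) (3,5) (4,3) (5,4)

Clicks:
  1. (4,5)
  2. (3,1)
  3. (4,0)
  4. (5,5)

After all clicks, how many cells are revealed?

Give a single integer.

Answer: 12

Derivation:
Click 1 (4,5) count=3: revealed 1 new [(4,5)] -> total=1
Click 2 (3,1) count=2: revealed 1 new [(3,1)] -> total=2
Click 3 (4,0) count=0: revealed 9 new [(2,0) (2,1) (3,0) (4,0) (4,1) (4,2) (5,0) (5,1) (5,2)] -> total=11
Click 4 (5,5) count=1: revealed 1 new [(5,5)] -> total=12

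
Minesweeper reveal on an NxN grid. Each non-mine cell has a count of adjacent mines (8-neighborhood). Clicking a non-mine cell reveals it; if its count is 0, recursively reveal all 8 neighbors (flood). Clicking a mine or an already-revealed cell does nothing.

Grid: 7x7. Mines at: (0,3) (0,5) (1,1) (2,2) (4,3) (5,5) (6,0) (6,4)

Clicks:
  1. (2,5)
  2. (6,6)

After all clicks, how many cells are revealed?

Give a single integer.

Click 1 (2,5) count=0: revealed 15 new [(1,3) (1,4) (1,5) (1,6) (2,3) (2,4) (2,5) (2,6) (3,3) (3,4) (3,5) (3,6) (4,4) (4,5) (4,6)] -> total=15
Click 2 (6,6) count=1: revealed 1 new [(6,6)] -> total=16

Answer: 16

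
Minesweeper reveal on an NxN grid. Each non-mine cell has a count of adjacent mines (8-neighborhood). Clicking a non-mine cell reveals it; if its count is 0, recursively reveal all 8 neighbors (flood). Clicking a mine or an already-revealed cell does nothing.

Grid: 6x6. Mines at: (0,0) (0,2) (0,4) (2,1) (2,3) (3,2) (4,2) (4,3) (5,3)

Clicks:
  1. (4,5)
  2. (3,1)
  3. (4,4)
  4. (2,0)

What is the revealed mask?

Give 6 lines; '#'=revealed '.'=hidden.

Answer: ......
....##
#...##
.#..##
....##
....##

Derivation:
Click 1 (4,5) count=0: revealed 10 new [(1,4) (1,5) (2,4) (2,5) (3,4) (3,5) (4,4) (4,5) (5,4) (5,5)] -> total=10
Click 2 (3,1) count=3: revealed 1 new [(3,1)] -> total=11
Click 3 (4,4) count=2: revealed 0 new [(none)] -> total=11
Click 4 (2,0) count=1: revealed 1 new [(2,0)] -> total=12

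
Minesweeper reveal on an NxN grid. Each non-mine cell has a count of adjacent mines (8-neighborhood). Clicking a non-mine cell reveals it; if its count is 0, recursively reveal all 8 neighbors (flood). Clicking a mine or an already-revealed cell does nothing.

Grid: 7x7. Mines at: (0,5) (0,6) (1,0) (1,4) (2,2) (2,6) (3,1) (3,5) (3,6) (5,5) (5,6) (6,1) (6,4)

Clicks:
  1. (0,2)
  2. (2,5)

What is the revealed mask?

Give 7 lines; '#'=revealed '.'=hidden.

Click 1 (0,2) count=0: revealed 6 new [(0,1) (0,2) (0,3) (1,1) (1,2) (1,3)] -> total=6
Click 2 (2,5) count=4: revealed 1 new [(2,5)] -> total=7

Answer: .###...
.###...
.....#.
.......
.......
.......
.......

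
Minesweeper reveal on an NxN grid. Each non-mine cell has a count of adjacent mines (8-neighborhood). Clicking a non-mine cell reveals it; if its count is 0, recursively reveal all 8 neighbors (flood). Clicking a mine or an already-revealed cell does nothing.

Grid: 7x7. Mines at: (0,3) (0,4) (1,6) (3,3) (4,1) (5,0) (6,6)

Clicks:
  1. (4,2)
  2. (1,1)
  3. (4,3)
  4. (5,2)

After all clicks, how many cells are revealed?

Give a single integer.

Click 1 (4,2) count=2: revealed 1 new [(4,2)] -> total=1
Click 2 (1,1) count=0: revealed 12 new [(0,0) (0,1) (0,2) (1,0) (1,1) (1,2) (2,0) (2,1) (2,2) (3,0) (3,1) (3,2)] -> total=13
Click 3 (4,3) count=1: revealed 1 new [(4,3)] -> total=14
Click 4 (5,2) count=1: revealed 1 new [(5,2)] -> total=15

Answer: 15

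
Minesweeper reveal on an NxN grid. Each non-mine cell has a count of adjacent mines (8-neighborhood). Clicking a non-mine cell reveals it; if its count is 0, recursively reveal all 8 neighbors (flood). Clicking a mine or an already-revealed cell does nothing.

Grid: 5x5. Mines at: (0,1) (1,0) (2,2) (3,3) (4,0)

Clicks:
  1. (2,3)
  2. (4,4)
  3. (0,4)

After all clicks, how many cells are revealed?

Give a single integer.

Click 1 (2,3) count=2: revealed 1 new [(2,3)] -> total=1
Click 2 (4,4) count=1: revealed 1 new [(4,4)] -> total=2
Click 3 (0,4) count=0: revealed 7 new [(0,2) (0,3) (0,4) (1,2) (1,3) (1,4) (2,4)] -> total=9

Answer: 9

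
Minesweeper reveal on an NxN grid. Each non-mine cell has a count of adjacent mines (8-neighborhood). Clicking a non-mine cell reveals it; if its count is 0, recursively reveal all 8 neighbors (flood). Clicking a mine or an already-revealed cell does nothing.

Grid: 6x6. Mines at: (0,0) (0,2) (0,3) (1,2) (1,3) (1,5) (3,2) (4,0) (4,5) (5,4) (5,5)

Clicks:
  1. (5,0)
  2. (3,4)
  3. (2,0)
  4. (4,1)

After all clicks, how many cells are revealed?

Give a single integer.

Click 1 (5,0) count=1: revealed 1 new [(5,0)] -> total=1
Click 2 (3,4) count=1: revealed 1 new [(3,4)] -> total=2
Click 3 (2,0) count=0: revealed 6 new [(1,0) (1,1) (2,0) (2,1) (3,0) (3,1)] -> total=8
Click 4 (4,1) count=2: revealed 1 new [(4,1)] -> total=9

Answer: 9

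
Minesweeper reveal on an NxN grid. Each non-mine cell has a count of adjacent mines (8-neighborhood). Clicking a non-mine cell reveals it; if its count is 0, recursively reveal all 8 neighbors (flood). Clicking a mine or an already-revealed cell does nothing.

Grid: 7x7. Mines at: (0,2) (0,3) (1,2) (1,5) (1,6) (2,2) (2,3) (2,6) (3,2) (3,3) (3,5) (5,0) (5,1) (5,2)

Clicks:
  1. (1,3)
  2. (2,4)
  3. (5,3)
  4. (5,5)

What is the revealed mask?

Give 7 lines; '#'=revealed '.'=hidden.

Click 1 (1,3) count=5: revealed 1 new [(1,3)] -> total=1
Click 2 (2,4) count=4: revealed 1 new [(2,4)] -> total=2
Click 3 (5,3) count=1: revealed 1 new [(5,3)] -> total=3
Click 4 (5,5) count=0: revealed 11 new [(4,3) (4,4) (4,5) (4,6) (5,4) (5,5) (5,6) (6,3) (6,4) (6,5) (6,6)] -> total=14

Answer: .......
...#...
....#..
.......
...####
...####
...####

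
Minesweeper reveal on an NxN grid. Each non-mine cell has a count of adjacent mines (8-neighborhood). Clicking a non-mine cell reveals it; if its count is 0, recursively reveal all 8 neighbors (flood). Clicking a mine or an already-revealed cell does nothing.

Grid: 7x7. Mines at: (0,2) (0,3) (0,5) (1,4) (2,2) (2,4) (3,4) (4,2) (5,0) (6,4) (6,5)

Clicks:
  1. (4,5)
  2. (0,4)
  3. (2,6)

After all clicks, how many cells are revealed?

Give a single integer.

Answer: 11

Derivation:
Click 1 (4,5) count=1: revealed 1 new [(4,5)] -> total=1
Click 2 (0,4) count=3: revealed 1 new [(0,4)] -> total=2
Click 3 (2,6) count=0: revealed 9 new [(1,5) (1,6) (2,5) (2,6) (3,5) (3,6) (4,6) (5,5) (5,6)] -> total=11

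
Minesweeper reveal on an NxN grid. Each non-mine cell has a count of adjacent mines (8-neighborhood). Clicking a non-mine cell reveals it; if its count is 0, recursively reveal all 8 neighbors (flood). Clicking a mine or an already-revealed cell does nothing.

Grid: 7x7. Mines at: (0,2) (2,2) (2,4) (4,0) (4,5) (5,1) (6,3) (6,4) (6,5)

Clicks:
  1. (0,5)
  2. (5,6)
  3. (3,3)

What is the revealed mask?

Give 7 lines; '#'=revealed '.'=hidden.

Answer: ...####
...####
.....##
...#.##
.......
......#
.......

Derivation:
Click 1 (0,5) count=0: revealed 12 new [(0,3) (0,4) (0,5) (0,6) (1,3) (1,4) (1,5) (1,6) (2,5) (2,6) (3,5) (3,6)] -> total=12
Click 2 (5,6) count=2: revealed 1 new [(5,6)] -> total=13
Click 3 (3,3) count=2: revealed 1 new [(3,3)] -> total=14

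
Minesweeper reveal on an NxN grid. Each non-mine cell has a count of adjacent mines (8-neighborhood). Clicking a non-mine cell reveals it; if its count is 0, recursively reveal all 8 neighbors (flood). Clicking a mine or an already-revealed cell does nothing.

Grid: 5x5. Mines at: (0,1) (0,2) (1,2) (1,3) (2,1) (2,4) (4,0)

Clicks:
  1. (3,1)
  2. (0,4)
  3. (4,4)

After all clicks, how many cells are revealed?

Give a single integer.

Click 1 (3,1) count=2: revealed 1 new [(3,1)] -> total=1
Click 2 (0,4) count=1: revealed 1 new [(0,4)] -> total=2
Click 3 (4,4) count=0: revealed 7 new [(3,2) (3,3) (3,4) (4,1) (4,2) (4,3) (4,4)] -> total=9

Answer: 9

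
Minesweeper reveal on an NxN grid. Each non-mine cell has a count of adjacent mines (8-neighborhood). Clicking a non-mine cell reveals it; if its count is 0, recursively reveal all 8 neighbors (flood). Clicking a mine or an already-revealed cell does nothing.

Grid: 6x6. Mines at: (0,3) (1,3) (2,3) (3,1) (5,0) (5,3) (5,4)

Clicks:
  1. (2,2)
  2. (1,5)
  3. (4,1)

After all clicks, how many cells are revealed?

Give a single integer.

Click 1 (2,2) count=3: revealed 1 new [(2,2)] -> total=1
Click 2 (1,5) count=0: revealed 10 new [(0,4) (0,5) (1,4) (1,5) (2,4) (2,5) (3,4) (3,5) (4,4) (4,5)] -> total=11
Click 3 (4,1) count=2: revealed 1 new [(4,1)] -> total=12

Answer: 12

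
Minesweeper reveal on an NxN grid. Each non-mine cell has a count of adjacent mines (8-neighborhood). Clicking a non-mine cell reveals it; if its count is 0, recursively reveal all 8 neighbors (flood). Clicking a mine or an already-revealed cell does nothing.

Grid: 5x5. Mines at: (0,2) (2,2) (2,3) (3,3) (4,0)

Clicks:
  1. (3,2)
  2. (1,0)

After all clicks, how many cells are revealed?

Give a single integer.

Answer: 9

Derivation:
Click 1 (3,2) count=3: revealed 1 new [(3,2)] -> total=1
Click 2 (1,0) count=0: revealed 8 new [(0,0) (0,1) (1,0) (1,1) (2,0) (2,1) (3,0) (3,1)] -> total=9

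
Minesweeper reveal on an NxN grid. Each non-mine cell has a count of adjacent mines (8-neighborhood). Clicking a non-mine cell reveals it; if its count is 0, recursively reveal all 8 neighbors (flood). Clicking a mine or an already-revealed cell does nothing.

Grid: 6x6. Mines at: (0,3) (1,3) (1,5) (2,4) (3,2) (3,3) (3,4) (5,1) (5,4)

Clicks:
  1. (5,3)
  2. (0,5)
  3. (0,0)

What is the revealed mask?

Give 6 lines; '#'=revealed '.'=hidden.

Click 1 (5,3) count=1: revealed 1 new [(5,3)] -> total=1
Click 2 (0,5) count=1: revealed 1 new [(0,5)] -> total=2
Click 3 (0,0) count=0: revealed 13 new [(0,0) (0,1) (0,2) (1,0) (1,1) (1,2) (2,0) (2,1) (2,2) (3,0) (3,1) (4,0) (4,1)] -> total=15

Answer: ###..#
###...
###...
##....
##....
...#..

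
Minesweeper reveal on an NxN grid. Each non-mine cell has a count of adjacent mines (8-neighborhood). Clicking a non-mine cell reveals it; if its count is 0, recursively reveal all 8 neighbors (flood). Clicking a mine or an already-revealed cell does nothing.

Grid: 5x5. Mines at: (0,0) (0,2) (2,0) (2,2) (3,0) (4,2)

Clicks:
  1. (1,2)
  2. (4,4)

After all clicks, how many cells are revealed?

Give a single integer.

Answer: 11

Derivation:
Click 1 (1,2) count=2: revealed 1 new [(1,2)] -> total=1
Click 2 (4,4) count=0: revealed 10 new [(0,3) (0,4) (1,3) (1,4) (2,3) (2,4) (3,3) (3,4) (4,3) (4,4)] -> total=11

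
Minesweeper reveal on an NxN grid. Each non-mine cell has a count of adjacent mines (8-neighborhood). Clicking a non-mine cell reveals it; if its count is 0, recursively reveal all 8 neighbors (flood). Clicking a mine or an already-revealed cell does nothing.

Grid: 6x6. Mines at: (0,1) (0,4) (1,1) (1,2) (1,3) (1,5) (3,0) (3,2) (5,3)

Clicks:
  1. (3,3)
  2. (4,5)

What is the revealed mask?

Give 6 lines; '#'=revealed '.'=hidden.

Click 1 (3,3) count=1: revealed 1 new [(3,3)] -> total=1
Click 2 (4,5) count=0: revealed 10 new [(2,3) (2,4) (2,5) (3,4) (3,5) (4,3) (4,4) (4,5) (5,4) (5,5)] -> total=11

Answer: ......
......
...###
...###
...###
....##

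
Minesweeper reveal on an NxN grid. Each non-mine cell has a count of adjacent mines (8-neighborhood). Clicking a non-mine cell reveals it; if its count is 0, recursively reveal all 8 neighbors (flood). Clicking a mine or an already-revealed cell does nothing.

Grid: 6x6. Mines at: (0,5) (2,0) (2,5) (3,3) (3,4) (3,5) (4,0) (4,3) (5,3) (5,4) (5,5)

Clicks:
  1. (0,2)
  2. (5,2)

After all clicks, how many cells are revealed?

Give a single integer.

Answer: 15

Derivation:
Click 1 (0,2) count=0: revealed 14 new [(0,0) (0,1) (0,2) (0,3) (0,4) (1,0) (1,1) (1,2) (1,3) (1,4) (2,1) (2,2) (2,3) (2,4)] -> total=14
Click 2 (5,2) count=2: revealed 1 new [(5,2)] -> total=15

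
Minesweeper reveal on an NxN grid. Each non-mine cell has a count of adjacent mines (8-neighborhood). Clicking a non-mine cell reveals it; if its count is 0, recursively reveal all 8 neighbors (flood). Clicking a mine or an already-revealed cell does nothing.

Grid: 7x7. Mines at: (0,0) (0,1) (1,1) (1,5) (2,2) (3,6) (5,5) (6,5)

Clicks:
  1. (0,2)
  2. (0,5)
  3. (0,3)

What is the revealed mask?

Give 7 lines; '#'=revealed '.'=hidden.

Answer: ..####.
..###..
.......
.......
.......
.......
.......

Derivation:
Click 1 (0,2) count=2: revealed 1 new [(0,2)] -> total=1
Click 2 (0,5) count=1: revealed 1 new [(0,5)] -> total=2
Click 3 (0,3) count=0: revealed 5 new [(0,3) (0,4) (1,2) (1,3) (1,4)] -> total=7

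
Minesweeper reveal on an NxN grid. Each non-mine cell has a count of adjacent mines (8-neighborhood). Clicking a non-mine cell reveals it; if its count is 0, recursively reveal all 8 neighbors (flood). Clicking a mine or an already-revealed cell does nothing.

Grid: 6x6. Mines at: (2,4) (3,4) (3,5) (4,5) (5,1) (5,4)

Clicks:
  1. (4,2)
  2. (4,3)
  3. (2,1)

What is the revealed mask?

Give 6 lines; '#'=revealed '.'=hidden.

Answer: ######
######
####..
####..
####..
......

Derivation:
Click 1 (4,2) count=1: revealed 1 new [(4,2)] -> total=1
Click 2 (4,3) count=2: revealed 1 new [(4,3)] -> total=2
Click 3 (2,1) count=0: revealed 22 new [(0,0) (0,1) (0,2) (0,3) (0,4) (0,5) (1,0) (1,1) (1,2) (1,3) (1,4) (1,5) (2,0) (2,1) (2,2) (2,3) (3,0) (3,1) (3,2) (3,3) (4,0) (4,1)] -> total=24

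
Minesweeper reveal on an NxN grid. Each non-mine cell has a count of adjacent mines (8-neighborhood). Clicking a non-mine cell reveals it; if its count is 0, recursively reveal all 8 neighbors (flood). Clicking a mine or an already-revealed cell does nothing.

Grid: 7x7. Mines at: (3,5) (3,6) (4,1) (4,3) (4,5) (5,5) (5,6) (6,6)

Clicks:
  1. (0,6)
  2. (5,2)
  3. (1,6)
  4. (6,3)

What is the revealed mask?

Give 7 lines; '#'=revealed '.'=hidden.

Answer: #######
#######
#######
#####..
.......
#####..
#####..

Derivation:
Click 1 (0,6) count=0: revealed 26 new [(0,0) (0,1) (0,2) (0,3) (0,4) (0,5) (0,6) (1,0) (1,1) (1,2) (1,3) (1,4) (1,5) (1,6) (2,0) (2,1) (2,2) (2,3) (2,4) (2,5) (2,6) (3,0) (3,1) (3,2) (3,3) (3,4)] -> total=26
Click 2 (5,2) count=2: revealed 1 new [(5,2)] -> total=27
Click 3 (1,6) count=0: revealed 0 new [(none)] -> total=27
Click 4 (6,3) count=0: revealed 9 new [(5,0) (5,1) (5,3) (5,4) (6,0) (6,1) (6,2) (6,3) (6,4)] -> total=36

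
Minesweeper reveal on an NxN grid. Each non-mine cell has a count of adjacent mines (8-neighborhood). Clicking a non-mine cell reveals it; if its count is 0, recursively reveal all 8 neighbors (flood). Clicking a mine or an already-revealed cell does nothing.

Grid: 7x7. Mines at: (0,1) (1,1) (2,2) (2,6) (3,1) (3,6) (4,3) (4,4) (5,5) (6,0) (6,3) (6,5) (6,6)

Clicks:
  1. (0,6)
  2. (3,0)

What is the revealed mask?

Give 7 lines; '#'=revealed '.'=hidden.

Click 1 (0,6) count=0: revealed 16 new [(0,2) (0,3) (0,4) (0,5) (0,6) (1,2) (1,3) (1,4) (1,5) (1,6) (2,3) (2,4) (2,5) (3,3) (3,4) (3,5)] -> total=16
Click 2 (3,0) count=1: revealed 1 new [(3,0)] -> total=17

Answer: ..#####
..#####
...###.
#..###.
.......
.......
.......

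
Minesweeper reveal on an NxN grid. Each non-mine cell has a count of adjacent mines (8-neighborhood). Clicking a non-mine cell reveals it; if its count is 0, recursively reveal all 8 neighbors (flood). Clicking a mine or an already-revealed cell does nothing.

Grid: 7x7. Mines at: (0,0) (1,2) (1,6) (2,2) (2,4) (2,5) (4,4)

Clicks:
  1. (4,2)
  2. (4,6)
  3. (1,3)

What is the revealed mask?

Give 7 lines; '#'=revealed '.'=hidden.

Click 1 (4,2) count=0: revealed 30 new [(1,0) (1,1) (2,0) (2,1) (3,0) (3,1) (3,2) (3,3) (3,5) (3,6) (4,0) (4,1) (4,2) (4,3) (4,5) (4,6) (5,0) (5,1) (5,2) (5,3) (5,4) (5,5) (5,6) (6,0) (6,1) (6,2) (6,3) (6,4) (6,5) (6,6)] -> total=30
Click 2 (4,6) count=0: revealed 0 new [(none)] -> total=30
Click 3 (1,3) count=3: revealed 1 new [(1,3)] -> total=31

Answer: .......
##.#...
##.....
####.##
####.##
#######
#######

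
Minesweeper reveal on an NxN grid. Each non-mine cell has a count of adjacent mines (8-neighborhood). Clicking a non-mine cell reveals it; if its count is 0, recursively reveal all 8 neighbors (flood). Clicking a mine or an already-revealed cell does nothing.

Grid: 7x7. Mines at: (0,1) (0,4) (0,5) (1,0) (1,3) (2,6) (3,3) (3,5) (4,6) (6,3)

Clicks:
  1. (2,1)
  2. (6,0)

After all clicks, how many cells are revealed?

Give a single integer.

Answer: 15

Derivation:
Click 1 (2,1) count=1: revealed 1 new [(2,1)] -> total=1
Click 2 (6,0) count=0: revealed 14 new [(2,0) (2,2) (3,0) (3,1) (3,2) (4,0) (4,1) (4,2) (5,0) (5,1) (5,2) (6,0) (6,1) (6,2)] -> total=15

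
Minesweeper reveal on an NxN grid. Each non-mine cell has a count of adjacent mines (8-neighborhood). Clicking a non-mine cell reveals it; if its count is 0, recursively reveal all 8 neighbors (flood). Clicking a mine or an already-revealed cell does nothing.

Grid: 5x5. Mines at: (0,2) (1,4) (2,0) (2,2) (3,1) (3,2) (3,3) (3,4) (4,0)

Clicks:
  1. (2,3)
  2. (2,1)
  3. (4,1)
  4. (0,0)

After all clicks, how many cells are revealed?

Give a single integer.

Answer: 7

Derivation:
Click 1 (2,3) count=5: revealed 1 new [(2,3)] -> total=1
Click 2 (2,1) count=4: revealed 1 new [(2,1)] -> total=2
Click 3 (4,1) count=3: revealed 1 new [(4,1)] -> total=3
Click 4 (0,0) count=0: revealed 4 new [(0,0) (0,1) (1,0) (1,1)] -> total=7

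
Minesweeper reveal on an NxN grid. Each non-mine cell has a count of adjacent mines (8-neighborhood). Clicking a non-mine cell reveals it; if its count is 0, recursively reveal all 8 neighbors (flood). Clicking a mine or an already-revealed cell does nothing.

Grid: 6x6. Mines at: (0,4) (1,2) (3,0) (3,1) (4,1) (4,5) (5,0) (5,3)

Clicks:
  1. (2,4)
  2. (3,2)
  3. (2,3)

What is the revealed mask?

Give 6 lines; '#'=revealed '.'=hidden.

Answer: ......
...###
..####
..####
..###.
......

Derivation:
Click 1 (2,4) count=0: revealed 14 new [(1,3) (1,4) (1,5) (2,2) (2,3) (2,4) (2,5) (3,2) (3,3) (3,4) (3,5) (4,2) (4,3) (4,4)] -> total=14
Click 2 (3,2) count=2: revealed 0 new [(none)] -> total=14
Click 3 (2,3) count=1: revealed 0 new [(none)] -> total=14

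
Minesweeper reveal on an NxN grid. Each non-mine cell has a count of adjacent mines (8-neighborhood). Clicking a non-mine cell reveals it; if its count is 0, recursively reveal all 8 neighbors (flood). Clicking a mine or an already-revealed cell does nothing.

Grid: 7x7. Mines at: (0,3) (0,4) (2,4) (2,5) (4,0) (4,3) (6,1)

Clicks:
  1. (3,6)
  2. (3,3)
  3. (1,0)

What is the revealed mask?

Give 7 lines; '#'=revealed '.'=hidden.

Click 1 (3,6) count=1: revealed 1 new [(3,6)] -> total=1
Click 2 (3,3) count=2: revealed 1 new [(3,3)] -> total=2
Click 3 (1,0) count=0: revealed 14 new [(0,0) (0,1) (0,2) (1,0) (1,1) (1,2) (1,3) (2,0) (2,1) (2,2) (2,3) (3,0) (3,1) (3,2)] -> total=16

Answer: ###....
####...
####...
####..#
.......
.......
.......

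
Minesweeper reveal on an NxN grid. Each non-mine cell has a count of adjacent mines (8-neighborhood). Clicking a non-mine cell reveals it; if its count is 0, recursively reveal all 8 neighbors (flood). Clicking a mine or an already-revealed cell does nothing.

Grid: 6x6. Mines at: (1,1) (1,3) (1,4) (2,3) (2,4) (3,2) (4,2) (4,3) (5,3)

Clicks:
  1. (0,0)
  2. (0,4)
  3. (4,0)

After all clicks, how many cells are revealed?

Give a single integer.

Click 1 (0,0) count=1: revealed 1 new [(0,0)] -> total=1
Click 2 (0,4) count=2: revealed 1 new [(0,4)] -> total=2
Click 3 (4,0) count=0: revealed 8 new [(2,0) (2,1) (3,0) (3,1) (4,0) (4,1) (5,0) (5,1)] -> total=10

Answer: 10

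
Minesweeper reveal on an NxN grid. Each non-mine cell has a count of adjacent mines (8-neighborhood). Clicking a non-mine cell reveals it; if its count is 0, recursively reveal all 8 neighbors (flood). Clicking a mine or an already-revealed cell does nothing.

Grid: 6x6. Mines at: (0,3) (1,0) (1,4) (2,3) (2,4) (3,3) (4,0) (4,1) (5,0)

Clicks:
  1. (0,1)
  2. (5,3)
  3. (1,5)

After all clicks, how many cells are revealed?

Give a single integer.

Answer: 12

Derivation:
Click 1 (0,1) count=1: revealed 1 new [(0,1)] -> total=1
Click 2 (5,3) count=0: revealed 10 new [(3,4) (3,5) (4,2) (4,3) (4,4) (4,5) (5,2) (5,3) (5,4) (5,5)] -> total=11
Click 3 (1,5) count=2: revealed 1 new [(1,5)] -> total=12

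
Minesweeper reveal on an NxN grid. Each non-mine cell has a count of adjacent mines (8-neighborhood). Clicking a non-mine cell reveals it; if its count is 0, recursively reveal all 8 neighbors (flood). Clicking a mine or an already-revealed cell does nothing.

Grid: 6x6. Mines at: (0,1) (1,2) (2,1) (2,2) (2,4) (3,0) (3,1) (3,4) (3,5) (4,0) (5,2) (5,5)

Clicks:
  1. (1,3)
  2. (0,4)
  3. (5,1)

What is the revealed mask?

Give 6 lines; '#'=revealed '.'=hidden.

Answer: ...###
...###
......
......
......
.#....

Derivation:
Click 1 (1,3) count=3: revealed 1 new [(1,3)] -> total=1
Click 2 (0,4) count=0: revealed 5 new [(0,3) (0,4) (0,5) (1,4) (1,5)] -> total=6
Click 3 (5,1) count=2: revealed 1 new [(5,1)] -> total=7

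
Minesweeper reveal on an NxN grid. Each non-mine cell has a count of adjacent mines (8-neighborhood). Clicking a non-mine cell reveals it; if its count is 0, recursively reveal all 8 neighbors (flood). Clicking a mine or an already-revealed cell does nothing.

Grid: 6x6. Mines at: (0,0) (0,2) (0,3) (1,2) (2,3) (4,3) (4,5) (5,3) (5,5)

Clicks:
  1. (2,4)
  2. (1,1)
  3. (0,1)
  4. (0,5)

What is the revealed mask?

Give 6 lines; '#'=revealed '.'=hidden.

Click 1 (2,4) count=1: revealed 1 new [(2,4)] -> total=1
Click 2 (1,1) count=3: revealed 1 new [(1,1)] -> total=2
Click 3 (0,1) count=3: revealed 1 new [(0,1)] -> total=3
Click 4 (0,5) count=0: revealed 7 new [(0,4) (0,5) (1,4) (1,5) (2,5) (3,4) (3,5)] -> total=10

Answer: .#..##
.#..##
....##
....##
......
......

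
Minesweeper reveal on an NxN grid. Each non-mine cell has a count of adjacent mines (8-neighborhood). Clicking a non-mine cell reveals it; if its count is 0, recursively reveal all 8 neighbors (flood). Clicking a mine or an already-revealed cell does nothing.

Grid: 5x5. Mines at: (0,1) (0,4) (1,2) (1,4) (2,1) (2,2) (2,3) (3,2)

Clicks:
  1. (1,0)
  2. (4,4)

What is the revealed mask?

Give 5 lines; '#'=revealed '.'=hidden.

Click 1 (1,0) count=2: revealed 1 new [(1,0)] -> total=1
Click 2 (4,4) count=0: revealed 4 new [(3,3) (3,4) (4,3) (4,4)] -> total=5

Answer: .....
#....
.....
...##
...##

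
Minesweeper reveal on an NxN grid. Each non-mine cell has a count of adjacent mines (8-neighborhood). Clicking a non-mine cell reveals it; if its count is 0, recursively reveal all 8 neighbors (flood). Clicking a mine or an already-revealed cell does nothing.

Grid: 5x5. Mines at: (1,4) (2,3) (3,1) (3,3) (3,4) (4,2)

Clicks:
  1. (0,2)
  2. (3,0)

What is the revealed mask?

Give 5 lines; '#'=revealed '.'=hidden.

Click 1 (0,2) count=0: revealed 11 new [(0,0) (0,1) (0,2) (0,3) (1,0) (1,1) (1,2) (1,3) (2,0) (2,1) (2,2)] -> total=11
Click 2 (3,0) count=1: revealed 1 new [(3,0)] -> total=12

Answer: ####.
####.
###..
#....
.....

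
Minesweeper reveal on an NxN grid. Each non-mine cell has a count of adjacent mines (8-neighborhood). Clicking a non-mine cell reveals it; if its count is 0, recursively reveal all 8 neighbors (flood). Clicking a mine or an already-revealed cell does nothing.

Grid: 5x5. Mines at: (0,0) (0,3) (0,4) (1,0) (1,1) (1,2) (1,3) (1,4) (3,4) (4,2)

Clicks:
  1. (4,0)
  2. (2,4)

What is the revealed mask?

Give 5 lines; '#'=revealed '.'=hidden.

Answer: .....
.....
##..#
##...
##...

Derivation:
Click 1 (4,0) count=0: revealed 6 new [(2,0) (2,1) (3,0) (3,1) (4,0) (4,1)] -> total=6
Click 2 (2,4) count=3: revealed 1 new [(2,4)] -> total=7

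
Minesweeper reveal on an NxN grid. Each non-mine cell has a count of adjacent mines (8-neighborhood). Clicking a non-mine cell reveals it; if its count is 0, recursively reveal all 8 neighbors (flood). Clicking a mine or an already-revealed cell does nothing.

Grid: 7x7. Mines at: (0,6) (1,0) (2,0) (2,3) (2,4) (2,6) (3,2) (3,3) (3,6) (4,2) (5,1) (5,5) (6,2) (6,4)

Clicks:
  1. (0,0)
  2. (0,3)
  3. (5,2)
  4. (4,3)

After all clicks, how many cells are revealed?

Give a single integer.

Click 1 (0,0) count=1: revealed 1 new [(0,0)] -> total=1
Click 2 (0,3) count=0: revealed 10 new [(0,1) (0,2) (0,3) (0,4) (0,5) (1,1) (1,2) (1,3) (1,4) (1,5)] -> total=11
Click 3 (5,2) count=3: revealed 1 new [(5,2)] -> total=12
Click 4 (4,3) count=3: revealed 1 new [(4,3)] -> total=13

Answer: 13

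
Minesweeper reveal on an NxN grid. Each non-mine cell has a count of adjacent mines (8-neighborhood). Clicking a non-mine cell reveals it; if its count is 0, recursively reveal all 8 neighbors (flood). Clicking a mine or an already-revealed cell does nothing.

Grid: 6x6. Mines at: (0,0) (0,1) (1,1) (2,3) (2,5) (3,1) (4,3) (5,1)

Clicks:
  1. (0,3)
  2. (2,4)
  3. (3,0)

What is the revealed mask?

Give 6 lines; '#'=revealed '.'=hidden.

Answer: ..####
..####
....#.
#.....
......
......

Derivation:
Click 1 (0,3) count=0: revealed 8 new [(0,2) (0,3) (0,4) (0,5) (1,2) (1,3) (1,4) (1,5)] -> total=8
Click 2 (2,4) count=2: revealed 1 new [(2,4)] -> total=9
Click 3 (3,0) count=1: revealed 1 new [(3,0)] -> total=10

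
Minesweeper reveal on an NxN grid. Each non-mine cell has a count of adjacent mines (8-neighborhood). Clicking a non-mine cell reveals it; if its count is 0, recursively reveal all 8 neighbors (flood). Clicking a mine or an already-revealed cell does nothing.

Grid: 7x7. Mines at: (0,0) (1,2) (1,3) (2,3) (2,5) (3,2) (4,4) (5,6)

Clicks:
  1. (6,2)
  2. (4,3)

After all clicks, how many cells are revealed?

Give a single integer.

Click 1 (6,2) count=0: revealed 22 new [(1,0) (1,1) (2,0) (2,1) (3,0) (3,1) (4,0) (4,1) (4,2) (4,3) (5,0) (5,1) (5,2) (5,3) (5,4) (5,5) (6,0) (6,1) (6,2) (6,3) (6,4) (6,5)] -> total=22
Click 2 (4,3) count=2: revealed 0 new [(none)] -> total=22

Answer: 22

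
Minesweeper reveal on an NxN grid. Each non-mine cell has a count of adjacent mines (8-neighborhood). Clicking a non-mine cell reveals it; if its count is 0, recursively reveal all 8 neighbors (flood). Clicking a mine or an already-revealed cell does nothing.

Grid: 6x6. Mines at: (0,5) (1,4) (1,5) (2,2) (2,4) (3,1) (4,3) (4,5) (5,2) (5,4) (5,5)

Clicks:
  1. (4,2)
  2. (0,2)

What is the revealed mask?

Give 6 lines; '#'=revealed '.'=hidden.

Answer: ####..
####..
##....
......
..#...
......

Derivation:
Click 1 (4,2) count=3: revealed 1 new [(4,2)] -> total=1
Click 2 (0,2) count=0: revealed 10 new [(0,0) (0,1) (0,2) (0,3) (1,0) (1,1) (1,2) (1,3) (2,0) (2,1)] -> total=11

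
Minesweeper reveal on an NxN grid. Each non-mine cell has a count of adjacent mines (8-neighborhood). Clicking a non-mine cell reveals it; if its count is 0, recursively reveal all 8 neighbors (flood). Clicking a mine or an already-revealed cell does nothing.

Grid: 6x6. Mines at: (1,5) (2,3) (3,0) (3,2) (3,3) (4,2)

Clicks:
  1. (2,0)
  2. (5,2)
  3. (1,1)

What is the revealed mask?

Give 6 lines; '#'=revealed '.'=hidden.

Click 1 (2,0) count=1: revealed 1 new [(2,0)] -> total=1
Click 2 (5,2) count=1: revealed 1 new [(5,2)] -> total=2
Click 3 (1,1) count=0: revealed 12 new [(0,0) (0,1) (0,2) (0,3) (0,4) (1,0) (1,1) (1,2) (1,3) (1,4) (2,1) (2,2)] -> total=14

Answer: #####.
#####.
###...
......
......
..#...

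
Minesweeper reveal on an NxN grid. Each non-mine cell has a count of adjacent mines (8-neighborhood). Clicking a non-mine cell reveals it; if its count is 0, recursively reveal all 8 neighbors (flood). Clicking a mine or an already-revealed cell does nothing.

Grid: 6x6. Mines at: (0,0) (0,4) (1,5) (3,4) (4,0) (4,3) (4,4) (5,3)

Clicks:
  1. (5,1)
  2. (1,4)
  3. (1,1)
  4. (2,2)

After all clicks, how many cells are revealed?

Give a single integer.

Click 1 (5,1) count=1: revealed 1 new [(5,1)] -> total=1
Click 2 (1,4) count=2: revealed 1 new [(1,4)] -> total=2
Click 3 (1,1) count=1: revealed 1 new [(1,1)] -> total=3
Click 4 (2,2) count=0: revealed 14 new [(0,1) (0,2) (0,3) (1,0) (1,2) (1,3) (2,0) (2,1) (2,2) (2,3) (3,0) (3,1) (3,2) (3,3)] -> total=17

Answer: 17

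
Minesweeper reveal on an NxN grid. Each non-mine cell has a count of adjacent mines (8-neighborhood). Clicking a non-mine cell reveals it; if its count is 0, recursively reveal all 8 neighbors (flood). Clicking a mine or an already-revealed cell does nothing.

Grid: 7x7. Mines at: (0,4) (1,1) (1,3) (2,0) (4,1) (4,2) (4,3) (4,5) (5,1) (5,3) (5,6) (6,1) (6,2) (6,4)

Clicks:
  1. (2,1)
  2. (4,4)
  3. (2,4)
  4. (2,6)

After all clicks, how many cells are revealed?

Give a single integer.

Answer: 13

Derivation:
Click 1 (2,1) count=2: revealed 1 new [(2,1)] -> total=1
Click 2 (4,4) count=3: revealed 1 new [(4,4)] -> total=2
Click 3 (2,4) count=1: revealed 1 new [(2,4)] -> total=3
Click 4 (2,6) count=0: revealed 10 new [(0,5) (0,6) (1,4) (1,5) (1,6) (2,5) (2,6) (3,4) (3,5) (3,6)] -> total=13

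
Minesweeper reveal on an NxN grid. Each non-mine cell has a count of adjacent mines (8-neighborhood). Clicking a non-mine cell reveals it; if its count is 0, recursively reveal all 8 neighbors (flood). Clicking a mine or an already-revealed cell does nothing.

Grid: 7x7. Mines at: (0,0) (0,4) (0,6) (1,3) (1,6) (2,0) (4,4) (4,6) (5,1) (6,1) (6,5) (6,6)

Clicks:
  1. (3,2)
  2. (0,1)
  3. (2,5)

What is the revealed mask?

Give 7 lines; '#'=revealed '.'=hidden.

Answer: .#.....
.......
.###.#.
.###...
.###...
.......
.......

Derivation:
Click 1 (3,2) count=0: revealed 9 new [(2,1) (2,2) (2,3) (3,1) (3,2) (3,3) (4,1) (4,2) (4,3)] -> total=9
Click 2 (0,1) count=1: revealed 1 new [(0,1)] -> total=10
Click 3 (2,5) count=1: revealed 1 new [(2,5)] -> total=11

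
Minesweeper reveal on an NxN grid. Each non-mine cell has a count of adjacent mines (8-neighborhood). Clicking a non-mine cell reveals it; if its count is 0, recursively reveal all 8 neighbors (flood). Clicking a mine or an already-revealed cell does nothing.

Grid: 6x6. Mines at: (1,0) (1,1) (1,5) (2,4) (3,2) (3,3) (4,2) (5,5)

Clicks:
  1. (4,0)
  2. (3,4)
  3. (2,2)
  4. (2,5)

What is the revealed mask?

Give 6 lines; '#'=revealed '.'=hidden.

Answer: ......
......
###..#
##..#.
##....
##....

Derivation:
Click 1 (4,0) count=0: revealed 8 new [(2,0) (2,1) (3,0) (3,1) (4,0) (4,1) (5,0) (5,1)] -> total=8
Click 2 (3,4) count=2: revealed 1 new [(3,4)] -> total=9
Click 3 (2,2) count=3: revealed 1 new [(2,2)] -> total=10
Click 4 (2,5) count=2: revealed 1 new [(2,5)] -> total=11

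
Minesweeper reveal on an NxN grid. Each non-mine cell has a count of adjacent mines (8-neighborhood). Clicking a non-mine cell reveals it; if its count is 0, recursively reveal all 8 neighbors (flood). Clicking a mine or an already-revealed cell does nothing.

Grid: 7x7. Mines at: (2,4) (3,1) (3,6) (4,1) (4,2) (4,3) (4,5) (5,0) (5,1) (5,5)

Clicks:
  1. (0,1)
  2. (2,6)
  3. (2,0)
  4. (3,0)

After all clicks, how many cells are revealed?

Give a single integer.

Click 1 (0,1) count=0: revealed 20 new [(0,0) (0,1) (0,2) (0,3) (0,4) (0,5) (0,6) (1,0) (1,1) (1,2) (1,3) (1,4) (1,5) (1,6) (2,0) (2,1) (2,2) (2,3) (2,5) (2,6)] -> total=20
Click 2 (2,6) count=1: revealed 0 new [(none)] -> total=20
Click 3 (2,0) count=1: revealed 0 new [(none)] -> total=20
Click 4 (3,0) count=2: revealed 1 new [(3,0)] -> total=21

Answer: 21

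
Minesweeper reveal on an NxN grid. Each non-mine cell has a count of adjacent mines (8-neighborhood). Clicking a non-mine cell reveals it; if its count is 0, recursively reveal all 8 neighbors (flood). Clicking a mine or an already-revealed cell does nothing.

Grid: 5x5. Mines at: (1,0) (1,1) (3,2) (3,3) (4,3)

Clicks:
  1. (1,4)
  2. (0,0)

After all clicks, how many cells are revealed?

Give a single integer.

Click 1 (1,4) count=0: revealed 9 new [(0,2) (0,3) (0,4) (1,2) (1,3) (1,4) (2,2) (2,3) (2,4)] -> total=9
Click 2 (0,0) count=2: revealed 1 new [(0,0)] -> total=10

Answer: 10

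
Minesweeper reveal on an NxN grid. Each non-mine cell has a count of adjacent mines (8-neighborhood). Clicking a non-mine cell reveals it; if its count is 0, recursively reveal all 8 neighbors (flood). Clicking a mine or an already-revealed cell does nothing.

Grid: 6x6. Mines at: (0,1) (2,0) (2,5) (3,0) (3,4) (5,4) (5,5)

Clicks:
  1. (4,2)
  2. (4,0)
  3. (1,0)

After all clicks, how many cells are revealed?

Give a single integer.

Answer: 25

Derivation:
Click 1 (4,2) count=0: revealed 24 new [(0,2) (0,3) (0,4) (0,5) (1,1) (1,2) (1,3) (1,4) (1,5) (2,1) (2,2) (2,3) (2,4) (3,1) (3,2) (3,3) (4,0) (4,1) (4,2) (4,3) (5,0) (5,1) (5,2) (5,3)] -> total=24
Click 2 (4,0) count=1: revealed 0 new [(none)] -> total=24
Click 3 (1,0) count=2: revealed 1 new [(1,0)] -> total=25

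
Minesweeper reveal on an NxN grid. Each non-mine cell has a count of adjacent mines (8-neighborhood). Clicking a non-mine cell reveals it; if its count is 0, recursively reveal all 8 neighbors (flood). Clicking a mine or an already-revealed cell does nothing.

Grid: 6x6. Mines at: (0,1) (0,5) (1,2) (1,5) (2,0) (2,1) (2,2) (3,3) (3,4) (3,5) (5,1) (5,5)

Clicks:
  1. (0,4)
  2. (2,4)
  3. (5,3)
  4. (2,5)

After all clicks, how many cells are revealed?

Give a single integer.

Click 1 (0,4) count=2: revealed 1 new [(0,4)] -> total=1
Click 2 (2,4) count=4: revealed 1 new [(2,4)] -> total=2
Click 3 (5,3) count=0: revealed 6 new [(4,2) (4,3) (4,4) (5,2) (5,3) (5,4)] -> total=8
Click 4 (2,5) count=3: revealed 1 new [(2,5)] -> total=9

Answer: 9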